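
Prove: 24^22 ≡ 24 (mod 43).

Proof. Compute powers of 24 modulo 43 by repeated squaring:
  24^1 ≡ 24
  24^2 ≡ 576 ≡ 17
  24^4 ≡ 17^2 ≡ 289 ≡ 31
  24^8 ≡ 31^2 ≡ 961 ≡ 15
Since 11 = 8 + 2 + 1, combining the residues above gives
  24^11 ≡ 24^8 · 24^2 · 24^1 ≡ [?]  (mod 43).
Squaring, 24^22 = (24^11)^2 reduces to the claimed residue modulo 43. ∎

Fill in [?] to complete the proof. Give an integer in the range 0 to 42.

14

Multiply the listed residues: 15 · 17 · 24 = 255 → 6120.
Reducing modulo 43: 6120 = 142·43 + 14, so 24^11 ≡ 14.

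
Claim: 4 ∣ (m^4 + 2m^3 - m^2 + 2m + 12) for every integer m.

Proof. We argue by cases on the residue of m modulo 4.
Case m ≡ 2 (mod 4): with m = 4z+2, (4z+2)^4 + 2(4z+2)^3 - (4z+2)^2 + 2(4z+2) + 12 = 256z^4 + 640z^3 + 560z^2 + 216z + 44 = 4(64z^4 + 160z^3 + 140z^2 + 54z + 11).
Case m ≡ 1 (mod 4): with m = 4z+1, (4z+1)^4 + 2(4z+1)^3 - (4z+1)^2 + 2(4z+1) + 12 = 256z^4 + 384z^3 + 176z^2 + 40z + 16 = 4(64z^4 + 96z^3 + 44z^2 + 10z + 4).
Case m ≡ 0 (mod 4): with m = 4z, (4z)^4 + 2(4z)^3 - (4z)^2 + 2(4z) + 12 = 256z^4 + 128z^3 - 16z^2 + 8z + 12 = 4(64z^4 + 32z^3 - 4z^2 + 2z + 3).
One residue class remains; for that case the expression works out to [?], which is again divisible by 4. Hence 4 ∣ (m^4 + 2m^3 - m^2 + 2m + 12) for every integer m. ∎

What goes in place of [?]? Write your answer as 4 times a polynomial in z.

4(64z^4 + 224z^3 + 284z^2 + 158z + 36)

Only m ≡ 3 (mod 4) is unaccounted for. Put m = 4z+3:
(4z+3)^4 + 2(4z+3)^3 - (4z+3)^2 + 2(4z+3) + 12 expands to 256z^4 + 896z^3 + 1136z^2 + 632z + 144,
and factoring out 4 leaves 4(64z^4 + 224z^3 + 284z^2 + 158z + 36).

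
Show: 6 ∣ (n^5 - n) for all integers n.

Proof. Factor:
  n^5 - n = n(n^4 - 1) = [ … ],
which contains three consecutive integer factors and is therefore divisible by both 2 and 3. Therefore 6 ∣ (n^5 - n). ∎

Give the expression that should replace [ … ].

n^4 - 1 = (n^2 - 1)(n^2 + 1), and n^2 - 1 = (n-1)(n+1).
So n(n^4 - 1) = (n - 1)n(n + 1)(n^2 + 1).

(n - 1)n(n + 1)(n^2 + 1)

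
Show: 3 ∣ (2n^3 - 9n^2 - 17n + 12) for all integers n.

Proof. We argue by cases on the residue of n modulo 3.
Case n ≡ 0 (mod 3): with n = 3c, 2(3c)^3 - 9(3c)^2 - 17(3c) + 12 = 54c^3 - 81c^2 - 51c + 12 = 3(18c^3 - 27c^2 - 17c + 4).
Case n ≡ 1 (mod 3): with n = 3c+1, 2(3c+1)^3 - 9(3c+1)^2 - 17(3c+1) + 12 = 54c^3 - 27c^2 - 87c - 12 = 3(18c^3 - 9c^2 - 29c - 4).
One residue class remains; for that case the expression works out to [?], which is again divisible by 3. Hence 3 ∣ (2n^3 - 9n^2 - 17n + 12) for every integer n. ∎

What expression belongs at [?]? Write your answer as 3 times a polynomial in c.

3(18c^3 + 9c^2 - 29c - 14)

The residues treated are {0, 1}, so the missing case is n ≡ 2 (mod 3); write n = 3c+2.
Then 2(3c+2)^3 - 9(3c+2)^2 - 17(3c+2) + 12 = 54c^3 + 27c^2 - 87c - 42 = 3(18c^3 + 9c^2 - 29c - 14).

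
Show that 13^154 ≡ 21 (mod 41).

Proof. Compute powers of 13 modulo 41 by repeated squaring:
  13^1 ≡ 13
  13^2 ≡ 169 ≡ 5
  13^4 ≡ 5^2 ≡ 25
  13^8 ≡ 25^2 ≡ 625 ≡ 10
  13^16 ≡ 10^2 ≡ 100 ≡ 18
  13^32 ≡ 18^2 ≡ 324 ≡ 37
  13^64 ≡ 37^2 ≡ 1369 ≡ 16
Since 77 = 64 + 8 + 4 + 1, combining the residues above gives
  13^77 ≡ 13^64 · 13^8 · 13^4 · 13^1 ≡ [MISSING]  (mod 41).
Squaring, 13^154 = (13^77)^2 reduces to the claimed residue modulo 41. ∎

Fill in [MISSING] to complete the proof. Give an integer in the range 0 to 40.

13^64 · 13^8 · 13^4 · 13^1 ≡ 16 · 10 · 25 · 13 = 52000.
52000 mod 41 = 12, so 13^77 ≡ 12 (mod 41).

12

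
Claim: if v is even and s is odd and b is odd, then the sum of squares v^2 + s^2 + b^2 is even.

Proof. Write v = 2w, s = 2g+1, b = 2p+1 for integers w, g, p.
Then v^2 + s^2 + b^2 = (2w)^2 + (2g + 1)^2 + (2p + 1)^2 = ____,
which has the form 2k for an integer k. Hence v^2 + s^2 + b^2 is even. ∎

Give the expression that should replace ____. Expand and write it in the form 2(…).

(2w)^2 + (2g + 1)^2 + (2p + 1)^2 = 4g^2 + 4g + 4p^2 + 4p + 4w^2 + 2
= 2(2g^2 + 2g + 2p^2 + 2p + 2w^2 + 1).
Since 2g^2 + 2g + 2p^2 + 2p + 2w^2 + 1 is an integer, the sum of squares is of the form 2k for an integer k.

2(2g^2 + 2g + 2p^2 + 2p + 2w^2 + 1)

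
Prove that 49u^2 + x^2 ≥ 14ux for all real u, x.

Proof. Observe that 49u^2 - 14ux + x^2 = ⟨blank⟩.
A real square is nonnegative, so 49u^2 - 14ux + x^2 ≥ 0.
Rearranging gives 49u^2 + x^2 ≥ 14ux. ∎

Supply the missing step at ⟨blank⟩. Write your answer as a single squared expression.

(7u - x)^2

49u^2 - 14ux + x^2 is a perfect-square trinomial: the outer terms are (7u)^2 and (x)^2, and the cross term is -2·7u·x.
So 49u^2 - 14ux + x^2 = (7u - x)^2 ≥ 0.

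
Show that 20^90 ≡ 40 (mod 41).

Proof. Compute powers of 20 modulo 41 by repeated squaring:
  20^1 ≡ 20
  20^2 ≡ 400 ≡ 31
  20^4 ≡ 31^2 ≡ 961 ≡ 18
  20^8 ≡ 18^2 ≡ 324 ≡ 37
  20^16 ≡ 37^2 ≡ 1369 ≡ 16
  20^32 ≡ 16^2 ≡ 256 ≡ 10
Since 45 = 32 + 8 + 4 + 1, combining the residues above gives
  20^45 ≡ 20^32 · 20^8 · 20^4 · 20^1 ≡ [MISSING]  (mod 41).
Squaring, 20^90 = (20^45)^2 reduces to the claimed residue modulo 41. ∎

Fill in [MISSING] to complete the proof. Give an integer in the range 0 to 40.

Multiply the listed residues: 10 · 37 · 18 · 20 = 370 → 6660 → 133200.
Reducing modulo 41: 133200 = 3248·41 + 32, so 20^45 ≡ 32.

32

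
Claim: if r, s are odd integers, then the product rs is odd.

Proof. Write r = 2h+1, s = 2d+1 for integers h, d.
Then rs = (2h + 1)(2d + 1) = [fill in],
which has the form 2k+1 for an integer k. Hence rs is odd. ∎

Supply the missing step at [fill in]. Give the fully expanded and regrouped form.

(2h + 1)(2d + 1) = 4dh + 2d + 2h + 1
= 2(2dh + d + h) + 1.
Since 2dh + d + h is an integer, the product is of the form 2k+1 for an integer k.

2(2dh + d + h) + 1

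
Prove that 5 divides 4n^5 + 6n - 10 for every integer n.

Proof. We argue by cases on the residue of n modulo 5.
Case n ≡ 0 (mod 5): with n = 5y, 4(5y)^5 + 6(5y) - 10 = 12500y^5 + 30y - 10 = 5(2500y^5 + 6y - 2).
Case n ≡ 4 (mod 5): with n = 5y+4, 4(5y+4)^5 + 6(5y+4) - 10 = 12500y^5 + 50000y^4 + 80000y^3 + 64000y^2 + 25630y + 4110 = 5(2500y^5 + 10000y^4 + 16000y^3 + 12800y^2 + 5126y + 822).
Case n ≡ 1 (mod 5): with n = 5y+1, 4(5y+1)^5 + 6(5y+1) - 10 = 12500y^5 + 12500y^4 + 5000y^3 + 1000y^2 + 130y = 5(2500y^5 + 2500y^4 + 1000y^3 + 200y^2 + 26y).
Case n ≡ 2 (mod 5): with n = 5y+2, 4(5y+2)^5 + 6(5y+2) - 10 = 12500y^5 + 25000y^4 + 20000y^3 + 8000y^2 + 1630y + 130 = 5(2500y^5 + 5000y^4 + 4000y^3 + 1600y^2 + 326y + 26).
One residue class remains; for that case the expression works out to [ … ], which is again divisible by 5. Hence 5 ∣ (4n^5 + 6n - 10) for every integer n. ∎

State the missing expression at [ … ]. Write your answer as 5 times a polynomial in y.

5(2500y^5 + 7500y^4 + 9000y^3 + 5400y^2 + 1626y + 196)

Only n ≡ 3 (mod 5) is unaccounted for. Put n = 5y+3:
4(5y+3)^5 + 6(5y+3) - 10 expands to 12500y^5 + 37500y^4 + 45000y^3 + 27000y^2 + 8130y + 980,
and factoring out 5 leaves 5(2500y^5 + 7500y^4 + 9000y^3 + 5400y^2 + 1626y + 196).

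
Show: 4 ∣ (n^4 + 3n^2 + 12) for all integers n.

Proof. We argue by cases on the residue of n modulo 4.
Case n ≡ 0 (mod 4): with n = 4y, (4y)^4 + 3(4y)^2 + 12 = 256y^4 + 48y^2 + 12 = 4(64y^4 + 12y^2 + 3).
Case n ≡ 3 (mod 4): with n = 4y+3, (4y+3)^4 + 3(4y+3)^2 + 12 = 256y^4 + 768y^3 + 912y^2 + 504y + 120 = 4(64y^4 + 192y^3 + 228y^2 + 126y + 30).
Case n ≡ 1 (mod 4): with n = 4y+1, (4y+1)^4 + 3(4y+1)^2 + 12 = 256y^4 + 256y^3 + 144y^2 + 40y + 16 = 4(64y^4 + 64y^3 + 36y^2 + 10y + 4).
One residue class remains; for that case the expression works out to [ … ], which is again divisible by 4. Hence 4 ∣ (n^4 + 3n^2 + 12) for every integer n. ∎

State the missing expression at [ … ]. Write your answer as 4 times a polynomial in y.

4(64y^4 + 128y^3 + 108y^2 + 44y + 10)

Only n ≡ 2 (mod 4) is unaccounted for. Put n = 4y+2:
(4y+2)^4 + 3(4y+2)^2 + 12 expands to 256y^4 + 512y^3 + 432y^2 + 176y + 40,
and factoring out 4 leaves 4(64y^4 + 128y^3 + 108y^2 + 44y + 10).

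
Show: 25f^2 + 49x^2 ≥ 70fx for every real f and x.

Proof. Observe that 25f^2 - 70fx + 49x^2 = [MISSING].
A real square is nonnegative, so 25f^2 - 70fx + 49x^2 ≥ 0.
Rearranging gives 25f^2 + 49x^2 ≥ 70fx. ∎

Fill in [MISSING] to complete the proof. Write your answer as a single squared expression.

(5f - 7x)^2

The leading and trailing coefficients are 5^2 and 7^2, and 70 = 2·5·7, so the trinomial is (5f - 7x)^2.
Hence 25f^2 - 70fx + 49x^2 ≥ 0.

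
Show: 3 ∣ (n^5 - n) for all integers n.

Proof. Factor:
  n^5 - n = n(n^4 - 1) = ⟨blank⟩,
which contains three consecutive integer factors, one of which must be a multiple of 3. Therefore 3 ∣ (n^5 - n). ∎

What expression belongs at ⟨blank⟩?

n^4 - 1 = (n^2 - 1)(n^2 + 1), and n^2 - 1 = (n-1)(n+1).
So n(n^4 - 1) = (n - 1)n(n + 1)(n^2 + 1).

(n - 1)n(n + 1)(n^2 + 1)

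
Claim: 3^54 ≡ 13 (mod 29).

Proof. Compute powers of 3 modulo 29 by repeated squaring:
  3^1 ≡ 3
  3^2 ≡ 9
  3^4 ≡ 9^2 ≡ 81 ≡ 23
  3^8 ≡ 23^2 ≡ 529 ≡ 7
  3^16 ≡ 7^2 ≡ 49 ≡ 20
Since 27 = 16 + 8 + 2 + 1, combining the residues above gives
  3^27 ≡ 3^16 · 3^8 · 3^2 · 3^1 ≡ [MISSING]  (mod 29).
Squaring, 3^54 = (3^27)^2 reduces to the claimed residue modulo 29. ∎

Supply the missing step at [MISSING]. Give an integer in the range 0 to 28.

10

3^16 · 3^8 · 3^2 · 3^1 ≡ 20 · 7 · 9 · 3 = 3780.
3780 mod 29 = 10, so 3^27 ≡ 10 (mod 29).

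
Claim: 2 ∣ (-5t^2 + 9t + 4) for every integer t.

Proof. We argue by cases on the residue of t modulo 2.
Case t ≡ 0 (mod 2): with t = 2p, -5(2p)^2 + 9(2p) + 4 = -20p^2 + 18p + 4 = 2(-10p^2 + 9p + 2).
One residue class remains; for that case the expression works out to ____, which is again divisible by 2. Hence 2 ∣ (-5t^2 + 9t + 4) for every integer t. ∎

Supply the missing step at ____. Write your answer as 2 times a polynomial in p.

2(-10p^2 - p + 4)

Only t ≡ 1 (mod 2) is unaccounted for. Put t = 2p+1:
-5(2p+1)^2 + 9(2p+1) + 4 expands to -20p^2 - 2p + 8,
and factoring out 2 leaves 2(-10p^2 - p + 4).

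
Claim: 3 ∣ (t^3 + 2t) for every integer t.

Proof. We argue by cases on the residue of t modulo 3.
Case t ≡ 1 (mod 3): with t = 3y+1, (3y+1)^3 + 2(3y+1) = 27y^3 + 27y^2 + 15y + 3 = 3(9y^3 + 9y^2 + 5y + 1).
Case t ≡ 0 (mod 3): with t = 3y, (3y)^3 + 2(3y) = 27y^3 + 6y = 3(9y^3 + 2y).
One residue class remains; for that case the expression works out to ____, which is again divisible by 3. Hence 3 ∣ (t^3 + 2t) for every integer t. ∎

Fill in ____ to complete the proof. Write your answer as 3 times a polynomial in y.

3(9y^3 + 18y^2 + 14y + 4)

The residues treated are {1, 0}, so the missing case is t ≡ 2 (mod 3); write t = 3y+2.
Then (3y+2)^3 + 2(3y+2) = 27y^3 + 54y^2 + 42y + 12 = 3(9y^3 + 18y^2 + 14y + 4).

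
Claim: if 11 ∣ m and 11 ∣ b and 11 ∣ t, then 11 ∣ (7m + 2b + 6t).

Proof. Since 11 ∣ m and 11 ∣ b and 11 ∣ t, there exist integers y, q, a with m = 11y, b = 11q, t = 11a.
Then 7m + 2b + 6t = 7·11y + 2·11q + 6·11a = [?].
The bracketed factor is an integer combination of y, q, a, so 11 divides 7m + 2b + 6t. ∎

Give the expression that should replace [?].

11(6a + 2q + 7y)

Pull the common 11 out of every term: 7·11y + 2·11q + 6·11a = 11(6a + 2q + 7y).
6a + 2q + 7y is an integer, which exhibits the divisibility.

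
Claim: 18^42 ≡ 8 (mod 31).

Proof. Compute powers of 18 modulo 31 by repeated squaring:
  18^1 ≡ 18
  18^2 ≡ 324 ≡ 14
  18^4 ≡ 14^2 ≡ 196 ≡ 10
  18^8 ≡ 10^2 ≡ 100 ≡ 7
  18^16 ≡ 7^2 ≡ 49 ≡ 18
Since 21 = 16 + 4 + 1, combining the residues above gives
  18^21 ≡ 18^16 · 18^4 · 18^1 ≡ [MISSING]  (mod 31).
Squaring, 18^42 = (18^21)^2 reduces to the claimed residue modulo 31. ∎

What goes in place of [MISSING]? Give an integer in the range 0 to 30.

18^16 · 18^4 · 18^1 ≡ 18 · 10 · 18 = 3240.
3240 mod 31 = 16, so 18^21 ≡ 16 (mod 31).

16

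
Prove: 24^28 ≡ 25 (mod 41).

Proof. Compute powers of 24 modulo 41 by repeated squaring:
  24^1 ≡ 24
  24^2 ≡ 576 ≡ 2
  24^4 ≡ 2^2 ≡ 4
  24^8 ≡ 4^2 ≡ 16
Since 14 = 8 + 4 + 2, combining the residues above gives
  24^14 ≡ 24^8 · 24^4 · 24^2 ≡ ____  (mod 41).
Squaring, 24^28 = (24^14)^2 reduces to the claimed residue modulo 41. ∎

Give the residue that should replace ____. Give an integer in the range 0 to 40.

Multiply the listed residues: 16 · 4 · 2 = 64 → 128.
Reducing modulo 41: 128 = 3·41 + 5, so 24^14 ≡ 5.

5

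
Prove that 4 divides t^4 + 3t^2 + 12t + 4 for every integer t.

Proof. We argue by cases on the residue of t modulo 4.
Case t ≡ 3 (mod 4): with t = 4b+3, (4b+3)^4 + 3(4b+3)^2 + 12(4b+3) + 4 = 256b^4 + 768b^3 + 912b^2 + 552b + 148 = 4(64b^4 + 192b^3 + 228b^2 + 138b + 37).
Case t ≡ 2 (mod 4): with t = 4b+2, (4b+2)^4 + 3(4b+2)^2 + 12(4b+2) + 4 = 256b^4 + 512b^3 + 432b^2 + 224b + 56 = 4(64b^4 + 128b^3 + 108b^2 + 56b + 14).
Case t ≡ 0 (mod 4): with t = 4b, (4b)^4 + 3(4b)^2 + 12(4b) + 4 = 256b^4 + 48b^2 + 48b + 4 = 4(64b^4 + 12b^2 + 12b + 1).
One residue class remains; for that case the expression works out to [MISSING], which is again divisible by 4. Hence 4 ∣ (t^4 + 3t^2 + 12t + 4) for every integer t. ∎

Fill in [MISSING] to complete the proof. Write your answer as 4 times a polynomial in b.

4(64b^4 + 64b^3 + 36b^2 + 22b + 5)

The residues treated are {3, 2, 0}, so the missing case is t ≡ 1 (mod 4); write t = 4b+1.
Then (4b+1)^4 + 3(4b+1)^2 + 12(4b+1) + 4 = 256b^4 + 256b^3 + 144b^2 + 88b + 20 = 4(64b^4 + 64b^3 + 36b^2 + 22b + 5).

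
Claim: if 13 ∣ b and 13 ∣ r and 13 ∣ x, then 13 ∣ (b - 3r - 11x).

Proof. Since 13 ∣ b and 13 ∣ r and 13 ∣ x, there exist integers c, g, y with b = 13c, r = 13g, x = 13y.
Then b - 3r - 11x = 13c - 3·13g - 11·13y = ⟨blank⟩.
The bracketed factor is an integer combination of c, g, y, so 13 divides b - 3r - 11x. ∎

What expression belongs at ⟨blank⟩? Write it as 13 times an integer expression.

13(c - 3g - 11y)

Each term has a factor of 13: 13c - 3·13g - 11·13y = 13·(c - 3g - 11y).
Since c - 3g - 11y is an integer, 13 ∣ (b - 3r - 11x).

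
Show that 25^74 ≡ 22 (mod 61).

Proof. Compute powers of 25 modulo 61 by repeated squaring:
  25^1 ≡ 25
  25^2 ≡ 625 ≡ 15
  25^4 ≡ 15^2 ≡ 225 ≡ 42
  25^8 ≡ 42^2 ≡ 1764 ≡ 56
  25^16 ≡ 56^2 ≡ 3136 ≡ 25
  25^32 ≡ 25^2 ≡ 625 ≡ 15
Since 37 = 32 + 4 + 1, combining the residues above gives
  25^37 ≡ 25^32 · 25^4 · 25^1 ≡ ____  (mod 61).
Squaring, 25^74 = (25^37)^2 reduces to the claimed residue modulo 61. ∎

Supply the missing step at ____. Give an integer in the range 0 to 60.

12

25^32 · 25^4 · 25^1 ≡ 15 · 42 · 25 = 15750.
15750 mod 61 = 12, so 25^37 ≡ 12 (mod 61).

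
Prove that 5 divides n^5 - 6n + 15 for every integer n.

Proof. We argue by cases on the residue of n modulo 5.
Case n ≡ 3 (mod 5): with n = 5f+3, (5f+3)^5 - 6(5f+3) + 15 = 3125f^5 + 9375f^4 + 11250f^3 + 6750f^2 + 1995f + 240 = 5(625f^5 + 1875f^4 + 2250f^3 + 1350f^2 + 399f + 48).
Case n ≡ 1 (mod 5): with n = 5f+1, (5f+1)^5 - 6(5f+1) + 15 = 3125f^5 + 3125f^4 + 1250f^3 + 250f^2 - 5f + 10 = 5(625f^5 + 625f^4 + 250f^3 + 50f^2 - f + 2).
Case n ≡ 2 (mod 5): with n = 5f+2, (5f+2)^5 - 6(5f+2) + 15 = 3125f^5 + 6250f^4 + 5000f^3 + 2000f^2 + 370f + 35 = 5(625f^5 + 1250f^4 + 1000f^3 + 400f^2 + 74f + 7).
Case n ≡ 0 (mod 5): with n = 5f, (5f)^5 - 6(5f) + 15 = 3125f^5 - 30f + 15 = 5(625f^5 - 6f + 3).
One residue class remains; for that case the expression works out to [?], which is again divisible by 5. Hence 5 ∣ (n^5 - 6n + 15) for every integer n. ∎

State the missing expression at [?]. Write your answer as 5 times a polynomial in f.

5(625f^5 + 2500f^4 + 4000f^3 + 3200f^2 + 1274f + 203)

The residues treated are {3, 1, 2, 0}, so the missing case is n ≡ 4 (mod 5); write n = 5f+4.
Then (5f+4)^5 - 6(5f+4) + 15 = 3125f^5 + 12500f^4 + 20000f^3 + 16000f^2 + 6370f + 1015 = 5(625f^5 + 2500f^4 + 4000f^3 + 3200f^2 + 1274f + 203).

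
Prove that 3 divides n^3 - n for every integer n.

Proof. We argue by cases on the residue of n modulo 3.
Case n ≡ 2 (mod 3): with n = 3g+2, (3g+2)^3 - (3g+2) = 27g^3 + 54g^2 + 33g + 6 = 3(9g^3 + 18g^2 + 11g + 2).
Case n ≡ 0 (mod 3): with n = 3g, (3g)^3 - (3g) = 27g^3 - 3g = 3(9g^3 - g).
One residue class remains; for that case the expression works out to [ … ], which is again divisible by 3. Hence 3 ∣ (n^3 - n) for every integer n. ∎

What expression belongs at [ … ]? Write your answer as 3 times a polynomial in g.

Only n ≡ 1 (mod 3) is unaccounted for. Put n = 3g+1:
(3g+1)^3 - (3g+1) expands to 27g^3 + 27g^2 + 6g,
and factoring out 3 leaves 3(9g^3 + 9g^2 + 2g).

3(9g^3 + 9g^2 + 2g)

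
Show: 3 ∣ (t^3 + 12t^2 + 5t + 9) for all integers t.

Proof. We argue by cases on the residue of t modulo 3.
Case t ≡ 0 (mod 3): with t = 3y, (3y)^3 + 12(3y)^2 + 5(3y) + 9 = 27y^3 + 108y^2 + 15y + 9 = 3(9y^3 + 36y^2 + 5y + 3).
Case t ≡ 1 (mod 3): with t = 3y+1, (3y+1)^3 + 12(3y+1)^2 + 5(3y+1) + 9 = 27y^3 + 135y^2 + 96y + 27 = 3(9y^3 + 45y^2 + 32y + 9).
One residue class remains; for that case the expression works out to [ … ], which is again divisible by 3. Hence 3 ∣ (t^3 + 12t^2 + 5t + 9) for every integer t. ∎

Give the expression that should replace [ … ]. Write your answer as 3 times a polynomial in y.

Only t ≡ 2 (mod 3) is unaccounted for. Put t = 3y+2:
(3y+2)^3 + 12(3y+2)^2 + 5(3y+2) + 9 expands to 27y^3 + 162y^2 + 195y + 75,
and factoring out 3 leaves 3(9y^3 + 54y^2 + 65y + 25).

3(9y^3 + 54y^2 + 65y + 25)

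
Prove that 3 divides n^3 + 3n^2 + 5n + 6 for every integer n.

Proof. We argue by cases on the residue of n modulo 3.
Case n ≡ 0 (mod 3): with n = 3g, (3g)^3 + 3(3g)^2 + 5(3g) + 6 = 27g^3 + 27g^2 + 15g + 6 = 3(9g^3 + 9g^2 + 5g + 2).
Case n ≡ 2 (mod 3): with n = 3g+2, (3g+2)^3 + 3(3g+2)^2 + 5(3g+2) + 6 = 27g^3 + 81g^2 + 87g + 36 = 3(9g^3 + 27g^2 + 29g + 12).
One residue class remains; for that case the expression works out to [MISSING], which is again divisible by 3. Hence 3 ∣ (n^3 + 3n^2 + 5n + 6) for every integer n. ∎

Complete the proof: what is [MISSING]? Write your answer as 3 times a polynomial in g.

Only n ≡ 1 (mod 3) is unaccounted for. Put n = 3g+1:
(3g+1)^3 + 3(3g+1)^2 + 5(3g+1) + 6 expands to 27g^3 + 54g^2 + 42g + 15,
and factoring out 3 leaves 3(9g^3 + 18g^2 + 14g + 5).

3(9g^3 + 18g^2 + 14g + 5)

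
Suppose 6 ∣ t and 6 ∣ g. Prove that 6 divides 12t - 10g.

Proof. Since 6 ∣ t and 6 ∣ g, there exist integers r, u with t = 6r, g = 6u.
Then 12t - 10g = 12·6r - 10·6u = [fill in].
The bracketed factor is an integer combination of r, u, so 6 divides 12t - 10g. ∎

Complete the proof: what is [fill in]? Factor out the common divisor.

Pull the common 6 out of every term: 12·6r - 10·6u = 6(12r - 10u).
12r - 10u is an integer, which exhibits the divisibility.

6(12r - 10u)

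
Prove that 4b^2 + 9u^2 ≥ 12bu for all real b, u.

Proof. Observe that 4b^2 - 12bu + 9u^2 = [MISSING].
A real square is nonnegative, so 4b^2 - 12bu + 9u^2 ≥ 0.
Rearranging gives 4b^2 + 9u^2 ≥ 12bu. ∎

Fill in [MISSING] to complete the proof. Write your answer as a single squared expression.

4b^2 - 12bu + 9u^2 is a perfect-square trinomial: the outer terms are (2b)^2 and (3u)^2, and the cross term is -2·2b·3u.
So 4b^2 - 12bu + 9u^2 = (2b - 3u)^2 ≥ 0.

(2b - 3u)^2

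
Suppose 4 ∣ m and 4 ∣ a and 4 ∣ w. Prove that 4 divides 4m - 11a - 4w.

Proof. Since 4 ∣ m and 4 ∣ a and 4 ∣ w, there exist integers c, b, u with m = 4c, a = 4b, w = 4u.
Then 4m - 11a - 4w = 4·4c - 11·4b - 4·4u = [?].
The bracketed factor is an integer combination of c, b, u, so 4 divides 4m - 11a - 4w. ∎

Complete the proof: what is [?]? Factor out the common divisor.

4(-11b + 4c - 4u)

Pull the common 4 out of every term: 4·4c - 11·4b - 4·4u = 4(-11b + 4c - 4u).
-11b + 4c - 4u is an integer, which exhibits the divisibility.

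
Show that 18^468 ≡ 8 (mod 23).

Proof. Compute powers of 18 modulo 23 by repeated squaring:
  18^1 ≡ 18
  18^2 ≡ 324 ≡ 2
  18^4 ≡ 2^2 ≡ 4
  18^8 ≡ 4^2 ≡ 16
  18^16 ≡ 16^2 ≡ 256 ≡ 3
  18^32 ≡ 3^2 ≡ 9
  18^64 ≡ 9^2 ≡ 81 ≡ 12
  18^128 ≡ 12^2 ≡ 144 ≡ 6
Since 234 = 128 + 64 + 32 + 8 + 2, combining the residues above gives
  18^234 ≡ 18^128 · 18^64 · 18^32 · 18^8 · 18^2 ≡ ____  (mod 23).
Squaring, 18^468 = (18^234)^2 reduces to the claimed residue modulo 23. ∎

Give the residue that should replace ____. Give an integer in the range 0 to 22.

18^128 · 18^64 · 18^32 · 18^8 · 18^2 ≡ 6 · 12 · 9 · 16 · 2 = 20736.
20736 mod 23 = 13, so 18^234 ≡ 13 (mod 23).

13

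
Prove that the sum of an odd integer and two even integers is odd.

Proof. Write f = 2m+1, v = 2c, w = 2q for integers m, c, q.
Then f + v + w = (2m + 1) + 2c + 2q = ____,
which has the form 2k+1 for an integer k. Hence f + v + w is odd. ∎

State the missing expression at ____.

2(c + m + q) + 1

(2m + 1) + 2c + 2q = 2c + 2m + 2q + 1
= 2(c + m + q) + 1.
Since c + m + q is an integer, the sum is of the form 2k+1 for an integer k.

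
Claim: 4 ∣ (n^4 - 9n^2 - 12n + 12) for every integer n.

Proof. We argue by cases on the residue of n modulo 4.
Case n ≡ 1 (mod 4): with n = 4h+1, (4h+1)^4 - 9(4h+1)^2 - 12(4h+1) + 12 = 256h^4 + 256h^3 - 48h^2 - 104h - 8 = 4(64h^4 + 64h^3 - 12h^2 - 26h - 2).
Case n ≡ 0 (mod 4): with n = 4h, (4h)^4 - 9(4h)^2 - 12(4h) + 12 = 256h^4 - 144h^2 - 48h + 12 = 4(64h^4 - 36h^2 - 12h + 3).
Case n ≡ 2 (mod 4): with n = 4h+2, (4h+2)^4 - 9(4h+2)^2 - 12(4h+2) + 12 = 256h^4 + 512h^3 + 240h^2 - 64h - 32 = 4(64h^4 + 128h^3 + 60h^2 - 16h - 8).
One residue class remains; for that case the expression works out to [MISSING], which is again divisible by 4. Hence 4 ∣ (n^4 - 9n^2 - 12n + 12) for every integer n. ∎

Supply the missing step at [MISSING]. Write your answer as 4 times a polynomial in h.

The residues treated are {1, 0, 2}, so the missing case is n ≡ 3 (mod 4); write n = 4h+3.
Then (4h+3)^4 - 9(4h+3)^2 - 12(4h+3) + 12 = 256h^4 + 768h^3 + 720h^2 + 168h - 24 = 4(64h^4 + 192h^3 + 180h^2 + 42h - 6).

4(64h^4 + 192h^3 + 180h^2 + 42h - 6)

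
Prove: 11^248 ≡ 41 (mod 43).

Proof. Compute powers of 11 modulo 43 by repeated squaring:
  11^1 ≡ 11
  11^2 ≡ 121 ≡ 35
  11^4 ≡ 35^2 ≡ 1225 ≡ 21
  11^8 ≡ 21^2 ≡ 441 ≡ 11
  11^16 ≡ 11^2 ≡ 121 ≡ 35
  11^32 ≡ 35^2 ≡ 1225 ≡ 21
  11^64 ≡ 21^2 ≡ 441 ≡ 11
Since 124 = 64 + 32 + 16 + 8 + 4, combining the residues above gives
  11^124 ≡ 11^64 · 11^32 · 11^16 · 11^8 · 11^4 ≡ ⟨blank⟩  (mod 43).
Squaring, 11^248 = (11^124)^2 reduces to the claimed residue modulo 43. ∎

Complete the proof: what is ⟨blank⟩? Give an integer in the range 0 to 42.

16

11^64 · 11^32 · 11^16 · 11^8 · 11^4 ≡ 11 · 21 · 35 · 11 · 21 = 1867635.
1867635 mod 43 = 16, so 11^124 ≡ 16 (mod 43).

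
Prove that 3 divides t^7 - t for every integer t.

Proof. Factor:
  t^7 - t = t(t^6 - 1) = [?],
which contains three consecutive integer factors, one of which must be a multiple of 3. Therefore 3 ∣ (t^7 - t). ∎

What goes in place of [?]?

t^6 - 1 = (t^2 - 1)(t^4 + t^2 + 1), and t^2 - 1 = (t-1)(t+1).
So t(t^6 - 1) = (t - 1)t(t + 1)(t^4 + t^2 + 1).

(t - 1)t(t + 1)(t^4 + t^2 + 1)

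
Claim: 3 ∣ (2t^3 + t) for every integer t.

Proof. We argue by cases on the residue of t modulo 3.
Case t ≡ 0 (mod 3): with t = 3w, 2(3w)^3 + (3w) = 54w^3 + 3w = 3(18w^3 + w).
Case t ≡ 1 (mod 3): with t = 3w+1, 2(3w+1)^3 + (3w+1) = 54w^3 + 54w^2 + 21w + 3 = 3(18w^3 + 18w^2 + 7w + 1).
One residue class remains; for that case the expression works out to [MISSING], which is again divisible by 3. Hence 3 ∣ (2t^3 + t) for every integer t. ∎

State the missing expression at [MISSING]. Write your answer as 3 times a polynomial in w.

3(18w^3 + 36w^2 + 25w + 6)

The residues treated are {0, 1}, so the missing case is t ≡ 2 (mod 3); write t = 3w+2.
Then 2(3w+2)^3 + (3w+2) = 54w^3 + 108w^2 + 75w + 18 = 3(18w^3 + 36w^2 + 25w + 6).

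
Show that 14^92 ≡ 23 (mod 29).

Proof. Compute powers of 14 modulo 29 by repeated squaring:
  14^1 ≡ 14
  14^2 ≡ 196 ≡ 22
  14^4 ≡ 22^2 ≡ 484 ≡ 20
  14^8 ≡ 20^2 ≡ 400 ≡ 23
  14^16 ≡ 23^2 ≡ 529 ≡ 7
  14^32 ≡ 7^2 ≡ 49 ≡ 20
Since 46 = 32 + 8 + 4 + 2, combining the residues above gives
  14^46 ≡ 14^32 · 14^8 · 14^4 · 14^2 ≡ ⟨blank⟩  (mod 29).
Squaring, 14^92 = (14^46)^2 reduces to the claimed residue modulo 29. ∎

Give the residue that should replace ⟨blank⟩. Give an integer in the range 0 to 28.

Multiply the listed residues: 20 · 23 · 20 · 22 = 460 → 9200 → 202400.
Reducing modulo 29: 202400 = 6979·29 + 9, so 14^46 ≡ 9.

9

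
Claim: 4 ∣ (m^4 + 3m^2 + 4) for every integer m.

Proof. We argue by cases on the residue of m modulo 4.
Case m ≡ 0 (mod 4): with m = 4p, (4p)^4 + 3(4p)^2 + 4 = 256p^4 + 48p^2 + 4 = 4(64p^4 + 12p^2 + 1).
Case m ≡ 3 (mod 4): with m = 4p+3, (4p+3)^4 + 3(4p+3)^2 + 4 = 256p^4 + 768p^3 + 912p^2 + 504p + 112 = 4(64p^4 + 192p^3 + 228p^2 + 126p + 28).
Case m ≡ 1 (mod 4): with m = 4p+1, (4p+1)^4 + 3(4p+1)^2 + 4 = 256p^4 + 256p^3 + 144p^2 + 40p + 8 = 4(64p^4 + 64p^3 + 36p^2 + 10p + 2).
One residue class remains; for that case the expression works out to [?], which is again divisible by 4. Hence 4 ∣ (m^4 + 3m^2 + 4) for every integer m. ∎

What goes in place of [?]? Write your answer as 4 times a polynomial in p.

The residues treated are {0, 3, 1}, so the missing case is m ≡ 2 (mod 4); write m = 4p+2.
Then (4p+2)^4 + 3(4p+2)^2 + 4 = 256p^4 + 512p^3 + 432p^2 + 176p + 32 = 4(64p^4 + 128p^3 + 108p^2 + 44p + 8).

4(64p^4 + 128p^3 + 108p^2 + 44p + 8)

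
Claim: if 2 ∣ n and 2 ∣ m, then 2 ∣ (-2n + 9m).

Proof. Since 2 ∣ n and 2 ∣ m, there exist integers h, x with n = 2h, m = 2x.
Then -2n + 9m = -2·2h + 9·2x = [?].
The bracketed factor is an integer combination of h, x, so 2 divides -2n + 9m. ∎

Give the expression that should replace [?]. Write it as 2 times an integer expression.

2(-2h + 9x)

Each term has a factor of 2: -2·2h + 9·2x = 2·(-2h + 9x).
Since -2h + 9x is an integer, 2 ∣ (-2n + 9m).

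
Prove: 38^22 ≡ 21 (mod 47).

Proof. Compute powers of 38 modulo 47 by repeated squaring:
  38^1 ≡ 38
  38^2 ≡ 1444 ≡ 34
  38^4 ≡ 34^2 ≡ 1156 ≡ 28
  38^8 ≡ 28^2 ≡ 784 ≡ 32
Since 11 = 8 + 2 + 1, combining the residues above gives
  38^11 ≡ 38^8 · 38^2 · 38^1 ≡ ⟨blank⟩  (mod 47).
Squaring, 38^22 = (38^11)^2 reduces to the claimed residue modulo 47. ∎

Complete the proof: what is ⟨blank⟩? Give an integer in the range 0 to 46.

31

38^8 · 38^2 · 38^1 ≡ 32 · 34 · 38 = 41344.
41344 mod 47 = 31, so 38^11 ≡ 31 (mod 47).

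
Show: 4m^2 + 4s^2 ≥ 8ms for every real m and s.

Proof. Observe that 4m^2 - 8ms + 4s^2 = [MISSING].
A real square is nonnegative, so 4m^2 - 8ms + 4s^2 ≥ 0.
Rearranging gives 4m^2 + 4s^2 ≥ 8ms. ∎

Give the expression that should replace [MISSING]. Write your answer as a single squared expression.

The leading and trailing coefficients are 2^2 and 2^2, and 8 = 2·2·2, so the trinomial is (2m - 2s)^2.
Hence 4m^2 - 8ms + 4s^2 ≥ 0.

(2m - 2s)^2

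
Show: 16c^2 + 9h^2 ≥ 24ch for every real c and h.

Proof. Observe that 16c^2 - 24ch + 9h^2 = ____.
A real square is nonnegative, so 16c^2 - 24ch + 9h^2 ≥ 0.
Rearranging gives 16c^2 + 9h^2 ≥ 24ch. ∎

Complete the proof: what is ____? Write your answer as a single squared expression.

(4c - 3h)^2

16c^2 - 24ch + 9h^2 is a perfect-square trinomial: the outer terms are (4c)^2 and (3h)^2, and the cross term is -2·4c·3h.
So 16c^2 - 24ch + 9h^2 = (4c - 3h)^2 ≥ 0.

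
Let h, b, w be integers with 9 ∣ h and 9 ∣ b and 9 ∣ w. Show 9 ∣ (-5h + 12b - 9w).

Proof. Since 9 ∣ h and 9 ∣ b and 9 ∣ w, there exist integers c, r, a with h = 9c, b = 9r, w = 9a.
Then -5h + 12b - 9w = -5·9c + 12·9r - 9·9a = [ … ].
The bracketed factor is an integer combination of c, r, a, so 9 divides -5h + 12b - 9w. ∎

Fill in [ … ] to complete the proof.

Pull the common 9 out of every term: -5·9c + 12·9r - 9·9a = 9(-9a - 5c + 12r).
-9a - 5c + 12r is an integer, which exhibits the divisibility.

9(-9a - 5c + 12r)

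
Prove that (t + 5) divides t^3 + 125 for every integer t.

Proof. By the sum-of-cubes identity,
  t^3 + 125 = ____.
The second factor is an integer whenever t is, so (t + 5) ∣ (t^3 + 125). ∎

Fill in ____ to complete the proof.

a^3 + b^3 = (a + b)(a^2 - ab + b^2). With a = t, b = 5:
t^3 + 125 = (t + 5)(t^2 - 5t + 25).

(t + 5)(t^2 - 5t + 25)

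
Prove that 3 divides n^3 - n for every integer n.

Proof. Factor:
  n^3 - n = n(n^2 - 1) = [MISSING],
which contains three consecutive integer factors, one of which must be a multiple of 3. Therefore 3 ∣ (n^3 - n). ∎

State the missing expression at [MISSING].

n(n^2 - 1) = n(n - 1)(n + 1) = (n - 1)n(n + 1).
These three factors are consecutive integers, so their product is divisible by 3.

(n - 1)n(n + 1)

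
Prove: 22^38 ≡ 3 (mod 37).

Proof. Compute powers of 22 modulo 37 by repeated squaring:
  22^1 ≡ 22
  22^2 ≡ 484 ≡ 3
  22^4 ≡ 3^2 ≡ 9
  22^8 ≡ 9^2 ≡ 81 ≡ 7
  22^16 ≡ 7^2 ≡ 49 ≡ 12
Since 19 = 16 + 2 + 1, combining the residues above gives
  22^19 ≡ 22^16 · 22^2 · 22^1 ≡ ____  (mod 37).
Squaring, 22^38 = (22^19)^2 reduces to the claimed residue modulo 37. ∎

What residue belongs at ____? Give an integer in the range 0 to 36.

15

22^16 · 22^2 · 22^1 ≡ 12 · 3 · 22 = 792.
792 mod 37 = 15, so 22^19 ≡ 15 (mod 37).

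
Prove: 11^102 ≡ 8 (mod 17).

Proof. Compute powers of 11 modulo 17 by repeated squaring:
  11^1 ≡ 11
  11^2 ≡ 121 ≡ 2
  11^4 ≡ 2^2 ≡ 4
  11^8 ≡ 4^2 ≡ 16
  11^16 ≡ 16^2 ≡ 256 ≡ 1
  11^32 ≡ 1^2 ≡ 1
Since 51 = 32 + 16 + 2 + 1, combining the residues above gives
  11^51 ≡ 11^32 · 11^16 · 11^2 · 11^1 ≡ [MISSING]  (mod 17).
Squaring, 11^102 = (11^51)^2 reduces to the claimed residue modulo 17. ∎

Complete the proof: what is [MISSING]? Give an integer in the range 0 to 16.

Multiply the listed residues: 1 · 1 · 2 · 11 = 1 → 2 → 22.
Reducing modulo 17: 22 = 1·17 + 5, so 11^51 ≡ 5.

5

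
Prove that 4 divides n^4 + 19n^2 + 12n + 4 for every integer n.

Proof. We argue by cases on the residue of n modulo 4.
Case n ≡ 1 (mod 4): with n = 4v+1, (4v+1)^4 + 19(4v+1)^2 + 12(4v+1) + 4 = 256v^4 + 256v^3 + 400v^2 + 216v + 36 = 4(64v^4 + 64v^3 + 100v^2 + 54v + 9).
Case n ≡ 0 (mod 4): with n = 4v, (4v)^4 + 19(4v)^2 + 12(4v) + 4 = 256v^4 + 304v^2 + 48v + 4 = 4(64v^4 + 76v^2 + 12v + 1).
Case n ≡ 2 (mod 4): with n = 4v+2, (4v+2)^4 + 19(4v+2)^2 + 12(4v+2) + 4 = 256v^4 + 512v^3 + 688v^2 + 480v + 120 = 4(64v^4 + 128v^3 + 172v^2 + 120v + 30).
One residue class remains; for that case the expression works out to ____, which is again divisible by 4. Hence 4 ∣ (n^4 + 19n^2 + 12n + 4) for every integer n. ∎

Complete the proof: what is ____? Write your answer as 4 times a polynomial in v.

Only n ≡ 3 (mod 4) is unaccounted for. Put n = 4v+3:
(4v+3)^4 + 19(4v+3)^2 + 12(4v+3) + 4 expands to 256v^4 + 768v^3 + 1168v^2 + 936v + 292,
and factoring out 4 leaves 4(64v^4 + 192v^3 + 292v^2 + 234v + 73).

4(64v^4 + 192v^3 + 292v^2 + 234v + 73)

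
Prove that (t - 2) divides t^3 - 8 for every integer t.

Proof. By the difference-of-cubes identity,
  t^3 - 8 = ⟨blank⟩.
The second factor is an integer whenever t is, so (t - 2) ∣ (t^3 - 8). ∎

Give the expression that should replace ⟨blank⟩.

a^3 - b^3 = (a - b)(a^2 + ab + b^2). With a = t, b = 2:
t^3 - 8 = (t - 2)(t^2 + 2t + 4).

(t - 2)(t^2 + 2t + 4)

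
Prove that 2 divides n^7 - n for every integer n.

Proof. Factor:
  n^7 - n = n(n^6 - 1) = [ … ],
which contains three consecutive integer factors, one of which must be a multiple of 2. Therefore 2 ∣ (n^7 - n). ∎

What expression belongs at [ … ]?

n^6 - 1 = (n^2 - 1)(n^4 + n^2 + 1), and n^2 - 1 = (n-1)(n+1).
So n(n^6 - 1) = (n - 1)n(n + 1)(n^4 + n^2 + 1).

(n - 1)n(n + 1)(n^4 + n^2 + 1)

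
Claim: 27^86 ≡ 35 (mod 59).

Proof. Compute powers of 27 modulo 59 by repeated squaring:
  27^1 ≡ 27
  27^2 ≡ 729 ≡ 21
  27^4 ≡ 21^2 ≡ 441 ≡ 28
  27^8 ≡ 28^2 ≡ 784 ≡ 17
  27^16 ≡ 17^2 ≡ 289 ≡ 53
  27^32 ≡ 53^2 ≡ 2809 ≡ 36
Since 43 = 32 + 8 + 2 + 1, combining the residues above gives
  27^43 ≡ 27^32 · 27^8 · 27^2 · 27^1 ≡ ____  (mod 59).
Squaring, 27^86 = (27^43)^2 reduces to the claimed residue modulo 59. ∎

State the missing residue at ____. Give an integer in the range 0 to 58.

25

27^32 · 27^8 · 27^2 · 27^1 ≡ 36 · 17 · 21 · 27 = 347004.
347004 mod 59 = 25, so 27^43 ≡ 25 (mod 59).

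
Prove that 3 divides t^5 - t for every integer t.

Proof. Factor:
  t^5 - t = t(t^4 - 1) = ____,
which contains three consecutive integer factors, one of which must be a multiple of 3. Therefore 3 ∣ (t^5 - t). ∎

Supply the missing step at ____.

t^4 - 1 = (t^2 - 1)(t^2 + 1), and t^2 - 1 = (t-1)(t+1).
So t(t^4 - 1) = (t - 1)t(t + 1)(t^2 + 1).

(t - 1)t(t + 1)(t^2 + 1)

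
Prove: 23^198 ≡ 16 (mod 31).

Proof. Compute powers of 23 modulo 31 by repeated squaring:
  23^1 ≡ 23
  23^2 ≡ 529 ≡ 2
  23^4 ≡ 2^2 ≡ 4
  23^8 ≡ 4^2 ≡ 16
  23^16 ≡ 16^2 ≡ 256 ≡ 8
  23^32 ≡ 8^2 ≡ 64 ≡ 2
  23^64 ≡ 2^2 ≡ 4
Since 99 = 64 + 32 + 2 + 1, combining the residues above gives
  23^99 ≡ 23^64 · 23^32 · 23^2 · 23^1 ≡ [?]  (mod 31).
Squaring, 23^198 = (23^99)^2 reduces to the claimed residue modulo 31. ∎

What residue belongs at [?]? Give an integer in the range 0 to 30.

Multiply the listed residues: 4 · 2 · 2 · 23 = 8 → 16 → 368.
Reducing modulo 31: 368 = 11·31 + 27, so 23^99 ≡ 27.

27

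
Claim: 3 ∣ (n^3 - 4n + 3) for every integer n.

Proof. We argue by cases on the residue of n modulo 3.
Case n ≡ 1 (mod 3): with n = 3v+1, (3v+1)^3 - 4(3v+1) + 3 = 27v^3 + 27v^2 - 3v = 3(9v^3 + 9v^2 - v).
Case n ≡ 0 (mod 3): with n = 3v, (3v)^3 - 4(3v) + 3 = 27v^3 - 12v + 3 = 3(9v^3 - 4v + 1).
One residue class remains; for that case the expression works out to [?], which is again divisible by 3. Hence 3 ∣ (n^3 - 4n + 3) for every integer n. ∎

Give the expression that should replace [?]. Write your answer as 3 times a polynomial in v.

3(9v^3 + 18v^2 + 8v + 1)

The residues treated are {1, 0}, so the missing case is n ≡ 2 (mod 3); write n = 3v+2.
Then (3v+2)^3 - 4(3v+2) + 3 = 27v^3 + 54v^2 + 24v + 3 = 3(9v^3 + 18v^2 + 8v + 1).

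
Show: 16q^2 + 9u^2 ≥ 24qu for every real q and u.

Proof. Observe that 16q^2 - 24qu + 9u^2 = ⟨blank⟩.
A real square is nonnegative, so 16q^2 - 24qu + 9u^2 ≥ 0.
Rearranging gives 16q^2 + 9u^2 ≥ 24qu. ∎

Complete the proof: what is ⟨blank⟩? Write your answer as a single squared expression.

The leading and trailing coefficients are 4^2 and 3^2, and 24 = 2·4·3, so the trinomial is (4q - 3u)^2.
Hence 16q^2 - 24qu + 9u^2 ≥ 0.

(4q - 3u)^2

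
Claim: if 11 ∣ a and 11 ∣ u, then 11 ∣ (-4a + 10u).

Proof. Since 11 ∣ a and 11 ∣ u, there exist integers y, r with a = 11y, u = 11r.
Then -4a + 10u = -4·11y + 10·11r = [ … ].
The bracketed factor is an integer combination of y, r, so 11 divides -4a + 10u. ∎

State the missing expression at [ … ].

11(10r - 4y)

Each term has a factor of 11: -4·11y + 10·11r = 11·(10r - 4y).
Since 10r - 4y is an integer, 11 ∣ (-4a + 10u).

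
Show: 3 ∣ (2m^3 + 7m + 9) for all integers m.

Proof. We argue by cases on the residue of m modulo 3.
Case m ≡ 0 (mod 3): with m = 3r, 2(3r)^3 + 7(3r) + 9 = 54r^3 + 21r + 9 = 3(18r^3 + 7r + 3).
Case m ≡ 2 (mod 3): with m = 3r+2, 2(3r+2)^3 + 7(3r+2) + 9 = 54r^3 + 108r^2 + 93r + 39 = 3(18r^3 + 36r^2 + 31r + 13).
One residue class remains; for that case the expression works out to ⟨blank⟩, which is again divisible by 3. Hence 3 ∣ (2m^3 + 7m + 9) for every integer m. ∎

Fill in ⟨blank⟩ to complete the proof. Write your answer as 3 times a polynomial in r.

3(18r^3 + 18r^2 + 13r + 6)

The residues treated are {0, 2}, so the missing case is m ≡ 1 (mod 3); write m = 3r+1.
Then 2(3r+1)^3 + 7(3r+1) + 9 = 54r^3 + 54r^2 + 39r + 18 = 3(18r^3 + 18r^2 + 13r + 6).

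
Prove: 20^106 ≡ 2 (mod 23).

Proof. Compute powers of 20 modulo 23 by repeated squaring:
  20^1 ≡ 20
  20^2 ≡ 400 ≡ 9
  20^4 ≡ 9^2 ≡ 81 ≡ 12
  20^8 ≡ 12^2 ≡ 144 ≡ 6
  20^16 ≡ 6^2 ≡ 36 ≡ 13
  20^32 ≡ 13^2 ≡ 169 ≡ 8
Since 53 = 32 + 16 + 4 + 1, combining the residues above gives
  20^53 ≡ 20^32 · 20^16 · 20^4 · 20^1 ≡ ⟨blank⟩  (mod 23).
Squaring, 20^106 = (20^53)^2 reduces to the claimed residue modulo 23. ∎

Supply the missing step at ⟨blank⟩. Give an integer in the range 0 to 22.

5

20^32 · 20^16 · 20^4 · 20^1 ≡ 8 · 13 · 12 · 20 = 24960.
24960 mod 23 = 5, so 20^53 ≡ 5 (mod 23).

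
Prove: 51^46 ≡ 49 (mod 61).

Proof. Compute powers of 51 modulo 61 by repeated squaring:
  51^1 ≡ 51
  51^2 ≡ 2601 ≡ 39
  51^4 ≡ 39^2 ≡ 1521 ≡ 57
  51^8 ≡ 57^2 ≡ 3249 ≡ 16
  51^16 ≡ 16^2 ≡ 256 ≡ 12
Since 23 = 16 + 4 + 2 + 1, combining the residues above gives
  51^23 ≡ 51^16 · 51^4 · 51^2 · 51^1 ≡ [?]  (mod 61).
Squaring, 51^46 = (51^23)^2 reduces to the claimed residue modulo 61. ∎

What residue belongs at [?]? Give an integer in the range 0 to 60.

Multiply the listed residues: 12 · 57 · 39 · 51 = 684 → 26676 → 1360476.
Reducing modulo 61: 1360476 = 22302·61 + 54, so 51^23 ≡ 54.

54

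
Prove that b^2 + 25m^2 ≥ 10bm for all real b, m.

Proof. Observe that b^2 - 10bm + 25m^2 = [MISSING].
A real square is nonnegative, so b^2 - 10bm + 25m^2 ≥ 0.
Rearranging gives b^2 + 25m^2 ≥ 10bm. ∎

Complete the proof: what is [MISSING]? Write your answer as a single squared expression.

(b - 5m)^2

b^2 - 10bm + 25m^2 is a perfect-square trinomial: the outer terms are (b)^2 and (5m)^2, and the cross term is -2·b·5m.
So b^2 - 10bm + 25m^2 = (b - 5m)^2 ≥ 0.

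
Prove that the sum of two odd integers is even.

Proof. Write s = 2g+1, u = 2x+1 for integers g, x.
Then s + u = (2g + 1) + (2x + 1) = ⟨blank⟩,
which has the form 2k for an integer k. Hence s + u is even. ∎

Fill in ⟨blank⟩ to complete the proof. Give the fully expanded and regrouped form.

(2g + 1) + (2x + 1) = 2g + 2x + 2
= 2(g + x + 1).
Since g + x + 1 is an integer, the sum is of the form 2k for an integer k.

2(g + x + 1)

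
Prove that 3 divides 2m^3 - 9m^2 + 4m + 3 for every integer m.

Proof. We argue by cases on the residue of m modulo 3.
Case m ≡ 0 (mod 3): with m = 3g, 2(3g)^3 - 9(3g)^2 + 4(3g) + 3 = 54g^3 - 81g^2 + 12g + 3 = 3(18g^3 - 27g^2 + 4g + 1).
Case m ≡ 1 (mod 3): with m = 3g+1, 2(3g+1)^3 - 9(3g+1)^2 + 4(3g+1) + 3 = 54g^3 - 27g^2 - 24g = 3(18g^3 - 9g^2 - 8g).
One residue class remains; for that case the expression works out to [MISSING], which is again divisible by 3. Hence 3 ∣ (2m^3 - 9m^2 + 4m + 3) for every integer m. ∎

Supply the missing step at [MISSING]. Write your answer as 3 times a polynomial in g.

3(18g^3 + 9g^2 - 8g - 3)

The residues treated are {0, 1}, so the missing case is m ≡ 2 (mod 3); write m = 3g+2.
Then 2(3g+2)^3 - 9(3g+2)^2 + 4(3g+2) + 3 = 54g^3 + 27g^2 - 24g - 9 = 3(18g^3 + 9g^2 - 8g - 3).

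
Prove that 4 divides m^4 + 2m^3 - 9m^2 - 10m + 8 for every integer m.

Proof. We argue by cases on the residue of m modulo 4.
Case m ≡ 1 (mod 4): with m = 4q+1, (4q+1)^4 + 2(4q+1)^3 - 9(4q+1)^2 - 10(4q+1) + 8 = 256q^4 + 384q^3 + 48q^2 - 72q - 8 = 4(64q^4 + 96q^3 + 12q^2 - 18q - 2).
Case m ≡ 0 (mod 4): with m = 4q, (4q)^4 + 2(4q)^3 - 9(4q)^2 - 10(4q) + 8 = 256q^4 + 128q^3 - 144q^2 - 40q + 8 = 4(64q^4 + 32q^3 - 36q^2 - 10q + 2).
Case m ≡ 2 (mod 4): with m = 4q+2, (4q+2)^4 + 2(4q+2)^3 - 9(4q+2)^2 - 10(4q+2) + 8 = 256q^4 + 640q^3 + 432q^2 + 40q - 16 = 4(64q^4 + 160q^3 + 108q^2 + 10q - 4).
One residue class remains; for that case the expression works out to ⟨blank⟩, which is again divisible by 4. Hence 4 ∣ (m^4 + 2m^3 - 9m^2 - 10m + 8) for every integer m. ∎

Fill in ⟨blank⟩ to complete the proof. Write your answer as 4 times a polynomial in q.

Only m ≡ 3 (mod 4) is unaccounted for. Put m = 4q+3:
(4q+3)^4 + 2(4q+3)^3 - 9(4q+3)^2 - 10(4q+3) + 8 expands to 256q^4 + 896q^3 + 1008q^2 + 392q + 32,
and factoring out 4 leaves 4(64q^4 + 224q^3 + 252q^2 + 98q + 8).

4(64q^4 + 224q^3 + 252q^2 + 98q + 8)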